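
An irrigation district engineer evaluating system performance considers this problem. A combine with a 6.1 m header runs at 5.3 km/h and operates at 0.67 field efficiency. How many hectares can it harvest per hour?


C = w * v * eta_f / 10
  = 6.1 * 5.3 * 0.67 / 10
  = 21.66 / 10
  = 2.17 ha/h


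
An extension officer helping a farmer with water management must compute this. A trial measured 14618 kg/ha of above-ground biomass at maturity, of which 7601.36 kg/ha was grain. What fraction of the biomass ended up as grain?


HI = grain_yield / biomass
   = 7601.36 / 14618
   = 0.52


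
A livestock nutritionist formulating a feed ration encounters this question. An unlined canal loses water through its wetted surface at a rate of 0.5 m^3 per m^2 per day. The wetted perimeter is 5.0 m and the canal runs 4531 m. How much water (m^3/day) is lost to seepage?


S = C * P * L
  = 0.5 * 5.0 * 4531
  = 11327.50 m^3/day


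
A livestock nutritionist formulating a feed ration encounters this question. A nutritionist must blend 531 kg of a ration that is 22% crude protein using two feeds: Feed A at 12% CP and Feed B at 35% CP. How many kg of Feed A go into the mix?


parts_A = CP_b - target = 35 - 22 = 13
parts_B = target - CP_a = 22 - 12 = 10
total_parts = 13 + 10 = 23
Feed A = 531 * 13 / 23 = 300.13 kg
Feed B = 531 * 10 / 23 = 230.87 kg

300.13 kg


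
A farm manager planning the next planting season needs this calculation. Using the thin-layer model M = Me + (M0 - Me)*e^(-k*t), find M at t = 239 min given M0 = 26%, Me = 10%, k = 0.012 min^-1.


M = Me + (M0 - Me) * e^(-k*t)
  = 10 + (26 - 10) * e^(-0.012*239)
  = 10 + 16 * e^(-2.868)
  = 10 + 16 * 0.05681
  = 10 + 0.9090
  = 10.91%


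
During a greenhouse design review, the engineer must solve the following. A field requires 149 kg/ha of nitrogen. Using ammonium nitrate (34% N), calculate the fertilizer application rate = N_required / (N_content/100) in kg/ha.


Rate = N_required / (N_content / 100)
     = 149 / (34 / 100)
     = 149 / 0.34
     = 438.24 kg/ha


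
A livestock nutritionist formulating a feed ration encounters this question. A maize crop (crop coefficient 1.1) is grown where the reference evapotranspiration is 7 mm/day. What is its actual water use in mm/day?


ETc = Kc * ET0
    = 1.1 * 7
    = 7.70 mm/day


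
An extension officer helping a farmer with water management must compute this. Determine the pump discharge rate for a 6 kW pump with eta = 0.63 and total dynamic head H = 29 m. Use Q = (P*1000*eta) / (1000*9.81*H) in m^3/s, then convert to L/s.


Q = (P * 1000 * eta) / (rho * g * H)
  = (6 * 1000 * 0.63) / (1000 * 9.81 * 29)
  = 3780 / 284490
  = 0.01329 m^3/s = 13.29 L/s


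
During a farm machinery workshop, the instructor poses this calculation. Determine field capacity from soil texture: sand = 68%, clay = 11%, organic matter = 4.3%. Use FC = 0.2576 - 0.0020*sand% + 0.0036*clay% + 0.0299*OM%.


FC = 0.2576 - 0.0020*68 + 0.0036*11 + 0.0299*4.3
   = 0.2576 - 0.1360 + 0.0396 + 0.1286
   = 0.2898


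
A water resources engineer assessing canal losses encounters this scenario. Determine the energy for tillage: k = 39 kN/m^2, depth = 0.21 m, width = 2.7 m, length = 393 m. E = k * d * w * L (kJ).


E = k * d * w * L
  = 39 * 0.21 * 2.7 * 393
  = 8690.41 kJ


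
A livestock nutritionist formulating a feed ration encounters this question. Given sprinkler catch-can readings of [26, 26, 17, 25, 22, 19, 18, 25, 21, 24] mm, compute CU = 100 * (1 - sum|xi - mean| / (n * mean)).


xbar = 223 / 10 = 22.300
sum|xi - xbar| = 29
CU = 100 * (1 - 29 / (10 * 22.300))
   = 100 * (1 - 0.1300)
   = 87.00%


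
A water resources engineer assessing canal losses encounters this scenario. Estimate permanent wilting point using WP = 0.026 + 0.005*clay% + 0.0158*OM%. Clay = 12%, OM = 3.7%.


WP = 0.026 + 0.005*12 + 0.0158*3.7
   = 0.026 + 0.0600 + 0.0585
   = 0.1445


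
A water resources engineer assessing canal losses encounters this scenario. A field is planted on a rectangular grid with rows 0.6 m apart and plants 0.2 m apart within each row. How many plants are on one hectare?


D = 10000 / (row_sp * plant_sp)
  = 10000 / (0.6 * 0.2)
  = 10000 / 0.1200
  = 83333.33 plants/ha


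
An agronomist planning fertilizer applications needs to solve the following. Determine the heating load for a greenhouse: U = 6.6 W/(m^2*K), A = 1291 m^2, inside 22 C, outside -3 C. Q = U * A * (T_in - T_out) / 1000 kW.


dT = 22 - (-3) = 25 K
Q = U * A * dT
  = 6.6 * 1291 * 25
  = 213015 W = 213.02 kW


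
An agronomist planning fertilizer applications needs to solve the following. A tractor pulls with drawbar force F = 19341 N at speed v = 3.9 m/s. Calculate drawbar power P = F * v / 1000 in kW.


P = F * v / 1000
  = 19341 * 3.9 / 1000
  = 75429.90 / 1000
  = 75.43 kW


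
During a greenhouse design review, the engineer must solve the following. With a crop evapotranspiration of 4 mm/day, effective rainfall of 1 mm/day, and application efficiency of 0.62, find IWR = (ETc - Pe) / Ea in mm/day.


IWR = (ETc - Pe) / Ea
    = (4 - 1) / 0.62
    = 3 / 0.62
    = 4.84 mm/day


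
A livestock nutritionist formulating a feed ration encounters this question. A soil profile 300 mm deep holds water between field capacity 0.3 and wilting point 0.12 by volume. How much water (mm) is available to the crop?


AW = (FC - WP) * D
   = (0.3 - 0.12) * 300
   = 0.18 * 300
   = 54 mm


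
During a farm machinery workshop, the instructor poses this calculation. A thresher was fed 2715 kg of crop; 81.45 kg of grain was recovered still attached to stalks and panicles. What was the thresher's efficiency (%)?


eta = (total - unthreshed) / total * 100
    = (2715 - 81.45) / 2715 * 100
    = 2633.55 / 2715 * 100
    = 97%


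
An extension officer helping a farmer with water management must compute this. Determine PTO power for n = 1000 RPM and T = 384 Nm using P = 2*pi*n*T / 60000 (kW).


P = 2*pi*n*T / 60000
  = 2*pi * 1000 * 384 / 60000
  = 2412743.16 / 60000
  = 40.21 kW


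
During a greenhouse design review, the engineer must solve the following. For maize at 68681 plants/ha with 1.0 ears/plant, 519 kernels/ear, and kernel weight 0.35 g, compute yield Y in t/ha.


Y = density * ears * kernels * kw
  = 68681 * 1.0 * 519 * 0.35 g/ha
  = 12475903.65 g/ha
  = 12475.90 kg/ha = 12.48 t/ha


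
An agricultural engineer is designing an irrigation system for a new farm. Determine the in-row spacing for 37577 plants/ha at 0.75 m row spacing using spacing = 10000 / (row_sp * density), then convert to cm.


spacing = 10000 / (row_sp * density)
        = 10000 / (0.75 * 37577)
        = 10000 / 28182.75
        = 0.35483 m = 35.48 cm


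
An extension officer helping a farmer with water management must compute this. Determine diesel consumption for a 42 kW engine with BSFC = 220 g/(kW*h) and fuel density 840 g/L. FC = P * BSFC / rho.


FC = P * BSFC / rho_fuel
   = 42 * 220 / 840
   = 9240 / 840
   = 11 L/h


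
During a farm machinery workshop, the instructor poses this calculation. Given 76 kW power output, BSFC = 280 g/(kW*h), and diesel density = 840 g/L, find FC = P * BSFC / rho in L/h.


FC = P * BSFC / rho_fuel
   = 76 * 280 / 840
   = 21280 / 840
   = 25.33 L/h


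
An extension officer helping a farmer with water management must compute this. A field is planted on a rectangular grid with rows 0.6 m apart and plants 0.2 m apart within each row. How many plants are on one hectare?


D = 10000 / (row_sp * plant_sp)
  = 10000 / (0.6 * 0.2)
  = 10000 / 0.1200
  = 83333.33 plants/ha


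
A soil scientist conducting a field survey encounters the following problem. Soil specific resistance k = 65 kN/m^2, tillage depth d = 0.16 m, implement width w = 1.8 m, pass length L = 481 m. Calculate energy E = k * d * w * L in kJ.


E = k * d * w * L
  = 65 * 0.16 * 1.8 * 481
  = 9004.32 kJ


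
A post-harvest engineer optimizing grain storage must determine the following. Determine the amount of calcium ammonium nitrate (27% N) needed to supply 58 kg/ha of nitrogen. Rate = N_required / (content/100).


Rate = N_required / (N_content / 100)
     = 58 / (27 / 100)
     = 58 / 0.27
     = 214.81 kg/ha


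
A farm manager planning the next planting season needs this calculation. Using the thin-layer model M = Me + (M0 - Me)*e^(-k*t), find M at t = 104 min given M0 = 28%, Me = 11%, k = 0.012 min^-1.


M = Me + (M0 - Me) * e^(-k*t)
  = 11 + (28 - 11) * e^(-0.012*104)
  = 11 + 17 * e^(-1.248)
  = 11 + 17 * 0.28708
  = 11 + 4.8803
  = 15.88%


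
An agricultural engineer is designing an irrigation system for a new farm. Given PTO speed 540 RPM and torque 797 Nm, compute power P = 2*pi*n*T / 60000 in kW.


P = 2*pi*n*T / 60000
  = 2*pi * 540 * 797 / 60000
  = 2704157.29 / 60000
  = 45.07 kW


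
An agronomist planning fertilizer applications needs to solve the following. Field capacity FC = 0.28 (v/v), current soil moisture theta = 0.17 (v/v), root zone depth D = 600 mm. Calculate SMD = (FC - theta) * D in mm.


SMD = (FC - theta) * D
    = (0.28 - 0.17) * 600
    = 0.110 * 600
    = 66 mm


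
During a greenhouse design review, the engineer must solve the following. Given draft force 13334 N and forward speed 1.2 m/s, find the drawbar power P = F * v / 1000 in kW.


P = F * v / 1000
  = 13334 * 1.2 / 1000
  = 16000.80 / 1000
  = 16.00 kW


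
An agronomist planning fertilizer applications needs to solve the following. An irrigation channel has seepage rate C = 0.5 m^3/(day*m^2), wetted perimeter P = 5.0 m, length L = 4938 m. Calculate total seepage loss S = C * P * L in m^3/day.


S = C * P * L
  = 0.5 * 5.0 * 4938
  = 12345 m^3/day


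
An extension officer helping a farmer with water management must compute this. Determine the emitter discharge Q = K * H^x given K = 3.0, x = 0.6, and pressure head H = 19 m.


Q = K * H^x
  = 3.0 * 19^0.6
  = 3.0 * 5.8513
  = 17.55 L/h


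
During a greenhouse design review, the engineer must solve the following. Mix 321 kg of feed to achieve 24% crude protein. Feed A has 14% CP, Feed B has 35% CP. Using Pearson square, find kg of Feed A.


parts_A = CP_b - target = 35 - 24 = 11
parts_B = target - CP_a = 24 - 14 = 10
total_parts = 11 + 10 = 21
Feed A = 321 * 11 / 21 = 168.14 kg
Feed B = 321 * 10 / 21 = 152.86 kg

168.14 kg


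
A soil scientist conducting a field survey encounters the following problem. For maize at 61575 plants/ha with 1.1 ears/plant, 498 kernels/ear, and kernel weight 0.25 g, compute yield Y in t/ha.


Y = density * ears * kernels * kw
  = 61575 * 1.1 * 498 * 0.25 g/ha
  = 8432696.25 g/ha
  = 8432.70 kg/ha = 8.43 t/ha


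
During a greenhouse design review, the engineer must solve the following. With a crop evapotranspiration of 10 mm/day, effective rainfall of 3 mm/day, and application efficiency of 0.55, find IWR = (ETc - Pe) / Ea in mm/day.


IWR = (ETc - Pe) / Ea
    = (10 - 3) / 0.55
    = 7 / 0.55
    = 12.73 mm/day


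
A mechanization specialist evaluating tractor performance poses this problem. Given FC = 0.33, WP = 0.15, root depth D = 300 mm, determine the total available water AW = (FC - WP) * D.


AW = (FC - WP) * D
   = (0.33 - 0.15) * 300
   = 0.18 * 300
   = 54 mm


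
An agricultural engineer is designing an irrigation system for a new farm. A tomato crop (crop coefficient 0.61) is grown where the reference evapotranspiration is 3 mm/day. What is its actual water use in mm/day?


ETc = Kc * ET0
    = 0.61 * 3
    = 1.83 mm/day


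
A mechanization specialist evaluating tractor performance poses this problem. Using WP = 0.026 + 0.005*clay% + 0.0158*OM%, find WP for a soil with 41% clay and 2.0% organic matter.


WP = 0.026 + 0.005*41 + 0.0158*2.0
   = 0.026 + 0.2050 + 0.0316
   = 0.2626


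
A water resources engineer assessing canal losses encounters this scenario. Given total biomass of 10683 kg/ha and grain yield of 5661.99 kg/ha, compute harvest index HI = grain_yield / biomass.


HI = grain_yield / biomass
   = 5661.99 / 10683
   = 0.53


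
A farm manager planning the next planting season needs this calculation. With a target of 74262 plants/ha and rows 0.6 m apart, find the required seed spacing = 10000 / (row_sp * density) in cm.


spacing = 10000 / (row_sp * density)
        = 10000 / (0.6 * 74262)
        = 10000 / 44557.20
        = 0.22443 m = 22.44 cm


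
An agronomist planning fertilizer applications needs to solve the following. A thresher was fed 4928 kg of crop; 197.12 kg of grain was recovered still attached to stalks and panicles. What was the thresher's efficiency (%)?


eta = (total - unthreshed) / total * 100
    = (4928 - 197.12) / 4928 * 100
    = 4730.88 / 4928 * 100
    = 96%


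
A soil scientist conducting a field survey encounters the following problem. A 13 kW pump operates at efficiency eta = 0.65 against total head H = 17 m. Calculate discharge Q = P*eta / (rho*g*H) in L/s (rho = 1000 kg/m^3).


Q = (P * 1000 * eta) / (rho * g * H)
  = (13 * 1000 * 0.65) / (1000 * 9.81 * 17)
  = 8450 / 166770
  = 0.05067 m^3/s = 50.67 L/s


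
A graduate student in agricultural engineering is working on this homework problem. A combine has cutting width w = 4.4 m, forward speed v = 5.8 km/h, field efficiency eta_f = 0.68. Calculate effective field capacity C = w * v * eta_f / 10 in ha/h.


C = w * v * eta_f / 10
  = 4.4 * 5.8 * 0.68 / 10
  = 17.35 / 10
  = 1.74 ha/h


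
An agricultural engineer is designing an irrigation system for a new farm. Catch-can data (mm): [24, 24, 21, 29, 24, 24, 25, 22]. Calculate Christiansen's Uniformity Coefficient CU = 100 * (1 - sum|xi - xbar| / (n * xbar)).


xbar = 193 / 8 = 24.125
sum|xi - xbar| = 11.500
CU = 100 * (1 - 11.500 / (8 * 24.125))
   = 100 * (1 - 0.0596)
   = 94.04%


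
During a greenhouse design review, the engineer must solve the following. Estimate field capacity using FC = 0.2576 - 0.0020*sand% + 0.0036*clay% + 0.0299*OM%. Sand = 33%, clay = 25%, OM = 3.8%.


FC = 0.2576 - 0.0020*33 + 0.0036*25 + 0.0299*3.8
   = 0.2576 - 0.0660 + 0.0900 + 0.1136
   = 0.3952


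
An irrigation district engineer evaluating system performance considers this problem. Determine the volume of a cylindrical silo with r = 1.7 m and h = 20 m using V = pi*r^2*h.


V = pi * r^2 * h
  = pi * 1.7^2 * 20
  = pi * 2.89 * 20
  = 181.58 m^3


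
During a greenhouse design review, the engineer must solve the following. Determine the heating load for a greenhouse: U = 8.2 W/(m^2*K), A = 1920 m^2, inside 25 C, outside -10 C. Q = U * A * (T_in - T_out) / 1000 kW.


dT = 25 - (-10) = 35 K
Q = U * A * dT
  = 8.2 * 1920 * 35
  = 551040 W = 551.04 kW


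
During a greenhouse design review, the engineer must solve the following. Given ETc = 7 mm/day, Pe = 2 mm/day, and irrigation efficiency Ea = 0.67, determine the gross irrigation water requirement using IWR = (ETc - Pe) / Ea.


IWR = (ETc - Pe) / Ea
    = (7 - 2) / 0.67
    = 5 / 0.67
    = 7.46 mm/day


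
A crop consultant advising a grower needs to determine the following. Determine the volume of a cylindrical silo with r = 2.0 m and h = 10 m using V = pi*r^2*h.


V = pi * r^2 * h
  = pi * 2.0^2 * 10
  = pi * 4 * 10
  = 125.66 m^3


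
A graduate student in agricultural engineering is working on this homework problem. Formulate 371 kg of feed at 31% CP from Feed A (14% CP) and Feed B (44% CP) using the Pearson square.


parts_A = CP_b - target = 44 - 31 = 13
parts_B = target - CP_a = 31 - 14 = 17
total_parts = 13 + 17 = 30
Feed A = 371 * 13 / 30 = 160.77 kg
Feed B = 371 * 17 / 30 = 210.23 kg

160.77 kg


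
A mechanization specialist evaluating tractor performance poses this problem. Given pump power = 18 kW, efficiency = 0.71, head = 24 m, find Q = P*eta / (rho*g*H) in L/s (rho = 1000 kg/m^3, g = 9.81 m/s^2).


Q = (P * 1000 * eta) / (rho * g * H)
  = (18 * 1000 * 0.71) / (1000 * 9.81 * 24)
  = 12780 / 235440
  = 0.05428 m^3/s = 54.28 L/s


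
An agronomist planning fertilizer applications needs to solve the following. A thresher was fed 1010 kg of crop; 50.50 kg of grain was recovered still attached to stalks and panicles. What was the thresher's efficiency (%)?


eta = (total - unthreshed) / total * 100
    = (1010 - 50.50) / 1010 * 100
    = 959.50 / 1010 * 100
    = 95%


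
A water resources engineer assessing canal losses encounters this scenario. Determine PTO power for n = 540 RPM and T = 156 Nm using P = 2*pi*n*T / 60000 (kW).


P = 2*pi*n*T / 60000
  = 2*pi * 540 * 156 / 60000
  = 529295.53 / 60000
  = 8.82 kW


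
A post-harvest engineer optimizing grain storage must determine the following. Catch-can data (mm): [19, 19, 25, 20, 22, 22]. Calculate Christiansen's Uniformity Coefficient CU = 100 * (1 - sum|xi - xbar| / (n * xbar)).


xbar = 127 / 6 = 21.167
sum|xi - xbar| = 11
CU = 100 * (1 - 11 / (6 * 21.167))
   = 100 * (1 - 0.0866)
   = 91.34%


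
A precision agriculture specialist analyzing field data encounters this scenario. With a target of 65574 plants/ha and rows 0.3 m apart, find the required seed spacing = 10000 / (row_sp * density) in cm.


spacing = 10000 / (row_sp * density)
        = 10000 / (0.3 * 65574)
        = 10000 / 19672.20
        = 0.50833 m = 50.83 cm


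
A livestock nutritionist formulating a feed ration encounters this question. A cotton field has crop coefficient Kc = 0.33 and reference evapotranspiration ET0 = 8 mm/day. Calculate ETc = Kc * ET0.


ETc = Kc * ET0
    = 0.33 * 8
    = 2.64 mm/day


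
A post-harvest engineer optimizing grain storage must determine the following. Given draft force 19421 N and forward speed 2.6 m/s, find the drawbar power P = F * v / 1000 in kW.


P = F * v / 1000
  = 19421 * 2.6 / 1000
  = 50494.60 / 1000
  = 50.49 kW


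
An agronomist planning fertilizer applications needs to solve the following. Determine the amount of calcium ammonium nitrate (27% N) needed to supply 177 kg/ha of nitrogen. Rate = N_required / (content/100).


Rate = N_required / (N_content / 100)
     = 177 / (27 / 100)
     = 177 / 0.27
     = 655.56 kg/ha


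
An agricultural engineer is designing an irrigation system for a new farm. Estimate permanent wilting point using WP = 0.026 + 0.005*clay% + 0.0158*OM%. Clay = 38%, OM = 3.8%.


WP = 0.026 + 0.005*38 + 0.0158*3.8
   = 0.026 + 0.1900 + 0.0600
   = 0.2760


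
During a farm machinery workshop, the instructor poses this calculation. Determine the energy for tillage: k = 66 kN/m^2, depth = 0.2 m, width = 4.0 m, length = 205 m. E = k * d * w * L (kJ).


E = k * d * w * L
  = 66 * 0.2 * 4.0 * 205
  = 10824 kJ


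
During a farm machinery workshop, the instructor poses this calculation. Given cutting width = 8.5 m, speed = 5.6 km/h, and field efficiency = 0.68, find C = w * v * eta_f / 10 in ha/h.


C = w * v * eta_f / 10
  = 8.5 * 5.6 * 0.68 / 10
  = 32.37 / 10
  = 3.24 ha/h


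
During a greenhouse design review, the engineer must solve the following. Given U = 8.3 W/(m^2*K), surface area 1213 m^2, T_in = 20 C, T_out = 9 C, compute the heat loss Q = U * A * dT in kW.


dT = 20 - (9) = 11 K
Q = U * A * dT
  = 8.3 * 1213 * 11
  = 110746.90 W = 110.75 kW


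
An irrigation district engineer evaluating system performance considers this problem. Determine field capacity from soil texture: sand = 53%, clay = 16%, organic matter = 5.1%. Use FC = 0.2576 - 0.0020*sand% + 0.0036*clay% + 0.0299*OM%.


FC = 0.2576 - 0.0020*53 + 0.0036*16 + 0.0299*5.1
   = 0.2576 - 0.1060 + 0.0576 + 0.1525
   = 0.3617


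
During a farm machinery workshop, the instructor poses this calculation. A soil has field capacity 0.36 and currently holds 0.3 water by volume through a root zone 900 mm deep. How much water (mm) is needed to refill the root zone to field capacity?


SMD = (FC - theta) * D
    = (0.36 - 0.3) * 900
    = 0.060 * 900
    = 54 mm


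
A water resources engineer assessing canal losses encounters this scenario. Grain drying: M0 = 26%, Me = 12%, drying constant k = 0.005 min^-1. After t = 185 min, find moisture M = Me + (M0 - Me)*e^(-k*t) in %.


M = Me + (M0 - Me) * e^(-k*t)
  = 12 + (26 - 12) * e^(-0.005*185)
  = 12 + 14 * e^(-0.925)
  = 12 + 14 * 0.39653
  = 12 + 5.5514
  = 17.55%


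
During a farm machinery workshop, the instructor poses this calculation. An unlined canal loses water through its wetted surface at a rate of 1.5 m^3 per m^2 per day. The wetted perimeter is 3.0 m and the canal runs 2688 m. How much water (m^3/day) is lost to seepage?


S = C * P * L
  = 1.5 * 3.0 * 2688
  = 12096 m^3/day


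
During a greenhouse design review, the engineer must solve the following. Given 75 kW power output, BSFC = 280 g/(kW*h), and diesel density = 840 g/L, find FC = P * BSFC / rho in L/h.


FC = P * BSFC / rho_fuel
   = 75 * 280 / 840
   = 21000 / 840
   = 25 L/h


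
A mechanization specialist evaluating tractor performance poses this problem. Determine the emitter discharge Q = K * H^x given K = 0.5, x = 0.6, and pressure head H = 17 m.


Q = K * H^x
  = 0.5 * 17^0.6
  = 0.5 * 5.4736
  = 2.74 L/h


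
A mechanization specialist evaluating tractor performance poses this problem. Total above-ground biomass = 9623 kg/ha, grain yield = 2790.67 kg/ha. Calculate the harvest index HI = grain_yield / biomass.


HI = grain_yield / biomass
   = 2790.67 / 9623
   = 0.29


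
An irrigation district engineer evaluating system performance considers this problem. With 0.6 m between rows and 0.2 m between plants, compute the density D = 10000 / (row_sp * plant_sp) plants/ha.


D = 10000 / (row_sp * plant_sp)
  = 10000 / (0.6 * 0.2)
  = 10000 / 0.1200
  = 83333.33 plants/ha


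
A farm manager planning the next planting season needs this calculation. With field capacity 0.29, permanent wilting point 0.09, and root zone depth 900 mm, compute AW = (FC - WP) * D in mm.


AW = (FC - WP) * D
   = (0.29 - 0.09) * 900
   = 0.20 * 900
   = 180 mm


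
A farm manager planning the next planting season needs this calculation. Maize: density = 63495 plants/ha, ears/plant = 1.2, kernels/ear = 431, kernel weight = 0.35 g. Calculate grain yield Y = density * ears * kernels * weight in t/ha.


Y = density * ears * kernels * kw
  = 63495 * 1.2 * 431 * 0.35 g/ha
  = 11493864.90 g/ha
  = 11493.86 kg/ha = 11.49 t/ha


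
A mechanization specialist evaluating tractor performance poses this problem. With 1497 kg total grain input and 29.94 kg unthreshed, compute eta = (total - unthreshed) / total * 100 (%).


eta = (total - unthreshed) / total * 100
    = (1497 - 29.94) / 1497 * 100
    = 1467.06 / 1497 * 100
    = 98%


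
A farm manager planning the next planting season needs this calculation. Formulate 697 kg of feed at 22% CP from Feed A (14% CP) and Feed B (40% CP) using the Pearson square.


parts_A = CP_b - target = 40 - 22 = 18
parts_B = target - CP_a = 22 - 14 = 8
total_parts = 18 + 8 = 26
Feed A = 697 * 18 / 26 = 482.54 kg
Feed B = 697 * 8 / 26 = 214.46 kg

482.54 kg


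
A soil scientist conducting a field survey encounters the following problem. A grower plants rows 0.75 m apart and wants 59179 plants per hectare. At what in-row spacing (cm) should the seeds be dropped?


spacing = 10000 / (row_sp * density)
        = 10000 / (0.75 * 59179)
        = 10000 / 44384.25
        = 0.22531 m = 22.53 cm


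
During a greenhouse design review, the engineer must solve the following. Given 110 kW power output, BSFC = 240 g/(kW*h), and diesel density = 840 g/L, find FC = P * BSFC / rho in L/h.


FC = P * BSFC / rho_fuel
   = 110 * 240 / 840
   = 26400 / 840
   = 31.43 L/h


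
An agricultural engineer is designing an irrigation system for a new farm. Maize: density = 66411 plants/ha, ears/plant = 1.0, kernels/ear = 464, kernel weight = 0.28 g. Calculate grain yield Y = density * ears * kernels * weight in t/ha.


Y = density * ears * kernels * kw
  = 66411 * 1.0 * 464 * 0.28 g/ha
  = 8628117.12 g/ha
  = 8628.12 kg/ha = 8.63 t/ha


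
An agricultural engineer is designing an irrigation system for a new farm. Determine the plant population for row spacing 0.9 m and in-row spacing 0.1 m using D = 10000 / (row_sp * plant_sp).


D = 10000 / (row_sp * plant_sp)
  = 10000 / (0.9 * 0.1)
  = 10000 / 0.0900
  = 111111.11 plants/ha


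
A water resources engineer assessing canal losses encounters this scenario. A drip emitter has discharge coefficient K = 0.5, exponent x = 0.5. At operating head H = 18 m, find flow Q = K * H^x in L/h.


Q = K * H^x
  = 0.5 * 18^0.5
  = 0.5 * 4.2426
  = 2.12 L/h


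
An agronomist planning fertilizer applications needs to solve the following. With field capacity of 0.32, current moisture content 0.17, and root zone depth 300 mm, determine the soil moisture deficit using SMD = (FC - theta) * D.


SMD = (FC - theta) * D
    = (0.32 - 0.17) * 300
    = 0.150 * 300
    = 45 mm


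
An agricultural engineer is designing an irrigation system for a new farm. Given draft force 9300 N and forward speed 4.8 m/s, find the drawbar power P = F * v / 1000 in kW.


P = F * v / 1000
  = 9300 * 4.8 / 1000
  = 44640 / 1000
  = 44.64 kW


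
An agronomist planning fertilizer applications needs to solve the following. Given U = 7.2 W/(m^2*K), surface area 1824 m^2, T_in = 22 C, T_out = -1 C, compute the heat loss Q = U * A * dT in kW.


dT = 22 - (-1) = 23 K
Q = U * A * dT
  = 7.2 * 1824 * 23
  = 302054.40 W = 302.05 kW


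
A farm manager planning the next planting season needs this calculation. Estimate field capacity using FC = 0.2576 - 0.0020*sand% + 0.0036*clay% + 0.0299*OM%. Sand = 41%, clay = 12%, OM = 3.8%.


FC = 0.2576 - 0.0020*41 + 0.0036*12 + 0.0299*3.8
   = 0.2576 - 0.0820 + 0.0432 + 0.1136
   = 0.3324


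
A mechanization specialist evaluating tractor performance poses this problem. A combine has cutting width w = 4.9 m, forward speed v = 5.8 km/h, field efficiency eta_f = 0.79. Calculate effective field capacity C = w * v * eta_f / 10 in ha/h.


C = w * v * eta_f / 10
  = 4.9 * 5.8 * 0.79 / 10
  = 22.45 / 10
  = 2.25 ha/h


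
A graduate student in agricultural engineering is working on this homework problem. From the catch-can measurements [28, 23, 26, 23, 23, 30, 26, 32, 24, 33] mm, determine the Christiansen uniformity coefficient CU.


xbar = 268 / 10 = 26.800
sum|xi - xbar| = 31.600
CU = 100 * (1 - 31.600 / (10 * 26.800))
   = 100 * (1 - 0.1179)
   = 88.21%


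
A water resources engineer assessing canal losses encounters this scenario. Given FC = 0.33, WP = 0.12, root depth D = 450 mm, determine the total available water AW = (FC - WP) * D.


AW = (FC - WP) * D
   = (0.33 - 0.12) * 450
   = 0.21 * 450
   = 94.50 mm


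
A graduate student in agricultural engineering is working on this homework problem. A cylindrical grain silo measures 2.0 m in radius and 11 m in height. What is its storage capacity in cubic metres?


V = pi * r^2 * h
  = pi * 2.0^2 * 11
  = pi * 4 * 11
  = 138.23 m^3


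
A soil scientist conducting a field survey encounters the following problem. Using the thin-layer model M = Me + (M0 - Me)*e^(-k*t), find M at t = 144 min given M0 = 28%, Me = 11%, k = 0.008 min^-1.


M = Me + (M0 - Me) * e^(-k*t)
  = 11 + (28 - 11) * e^(-0.008*144)
  = 11 + 17 * e^(-1.152)
  = 11 + 17 * 0.31600
  = 11 + 5.3721
  = 16.37%


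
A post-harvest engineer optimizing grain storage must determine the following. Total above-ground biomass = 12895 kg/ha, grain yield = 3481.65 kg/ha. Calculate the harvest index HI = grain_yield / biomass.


HI = grain_yield / biomass
   = 3481.65 / 12895
   = 0.27


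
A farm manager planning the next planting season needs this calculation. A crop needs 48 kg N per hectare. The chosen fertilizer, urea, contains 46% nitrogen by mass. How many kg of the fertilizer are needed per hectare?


Rate = N_required / (N_content / 100)
     = 48 / (46 / 100)
     = 48 / 0.46
     = 104.35 kg/ha


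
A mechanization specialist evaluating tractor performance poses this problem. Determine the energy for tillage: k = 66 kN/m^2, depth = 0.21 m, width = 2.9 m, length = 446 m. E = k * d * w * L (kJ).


E = k * d * w * L
  = 66 * 0.21 * 2.9 * 446
  = 17926.52 kJ


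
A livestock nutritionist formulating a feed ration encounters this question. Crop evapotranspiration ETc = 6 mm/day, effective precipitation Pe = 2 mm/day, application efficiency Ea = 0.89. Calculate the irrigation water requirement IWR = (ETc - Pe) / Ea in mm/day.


IWR = (ETc - Pe) / Ea
    = (6 - 2) / 0.89
    = 4 / 0.89
    = 4.49 mm/day


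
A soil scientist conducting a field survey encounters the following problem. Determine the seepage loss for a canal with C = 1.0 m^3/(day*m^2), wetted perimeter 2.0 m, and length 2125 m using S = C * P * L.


S = C * P * L
  = 1.0 * 2.0 * 2125
  = 4250 m^3/day


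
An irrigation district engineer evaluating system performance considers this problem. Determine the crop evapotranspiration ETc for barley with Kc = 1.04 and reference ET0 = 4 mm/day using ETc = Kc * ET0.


ETc = Kc * ET0
    = 1.04 * 4
    = 4.16 mm/day


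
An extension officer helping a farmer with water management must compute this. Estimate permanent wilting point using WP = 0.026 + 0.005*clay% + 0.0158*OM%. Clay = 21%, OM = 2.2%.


WP = 0.026 + 0.005*21 + 0.0158*2.2
   = 0.026 + 0.1050 + 0.0348
   = 0.1658


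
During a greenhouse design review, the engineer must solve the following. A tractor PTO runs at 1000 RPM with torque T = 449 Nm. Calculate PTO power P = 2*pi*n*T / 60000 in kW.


P = 2*pi*n*T / 60000
  = 2*pi * 1000 * 449 / 60000
  = 2821150.20 / 60000
  = 47.02 kW


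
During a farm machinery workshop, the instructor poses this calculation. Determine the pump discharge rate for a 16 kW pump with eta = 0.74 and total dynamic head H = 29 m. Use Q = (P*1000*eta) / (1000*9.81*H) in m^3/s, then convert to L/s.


Q = (P * 1000 * eta) / (rho * g * H)
  = (16 * 1000 * 0.74) / (1000 * 9.81 * 29)
  = 11840 / 284490
  = 0.04162 m^3/s = 41.62 L/s


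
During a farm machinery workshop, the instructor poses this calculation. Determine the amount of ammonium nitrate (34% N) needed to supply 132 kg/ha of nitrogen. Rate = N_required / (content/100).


Rate = N_required / (N_content / 100)
     = 132 / (34 / 100)
     = 132 / 0.34
     = 388.24 kg/ha


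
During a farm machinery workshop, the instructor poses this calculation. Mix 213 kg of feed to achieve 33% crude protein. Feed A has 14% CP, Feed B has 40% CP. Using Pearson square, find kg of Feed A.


parts_A = CP_b - target = 40 - 33 = 7
parts_B = target - CP_a = 33 - 14 = 19
total_parts = 7 + 19 = 26
Feed A = 213 * 7 / 26 = 57.35 kg
Feed B = 213 * 19 / 26 = 155.65 kg

57.35 kg


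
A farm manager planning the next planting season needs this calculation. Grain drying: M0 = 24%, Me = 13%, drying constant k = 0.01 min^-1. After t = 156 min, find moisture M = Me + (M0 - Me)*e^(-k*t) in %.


M = Me + (M0 - Me) * e^(-k*t)
  = 13 + (24 - 13) * e^(-0.01*156)
  = 13 + 11 * e^(-1.560)
  = 13 + 11 * 0.21014
  = 13 + 2.3115
  = 15.31%


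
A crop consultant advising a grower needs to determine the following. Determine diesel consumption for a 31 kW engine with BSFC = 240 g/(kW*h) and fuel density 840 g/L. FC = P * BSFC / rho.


FC = P * BSFC / rho_fuel
   = 31 * 240 / 840
   = 7440 / 840
   = 8.86 L/h


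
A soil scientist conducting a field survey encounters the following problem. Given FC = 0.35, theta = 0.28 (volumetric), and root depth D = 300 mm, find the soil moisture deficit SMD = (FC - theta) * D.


SMD = (FC - theta) * D
    = (0.35 - 0.28) * 300
    = 0.070 * 300
    = 21 mm


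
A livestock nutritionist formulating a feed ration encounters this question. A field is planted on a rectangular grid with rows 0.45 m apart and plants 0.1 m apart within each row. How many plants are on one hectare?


D = 10000 / (row_sp * plant_sp)
  = 10000 / (0.45 * 0.1)
  = 10000 / 0.0450
  = 222222.22 plants/ha


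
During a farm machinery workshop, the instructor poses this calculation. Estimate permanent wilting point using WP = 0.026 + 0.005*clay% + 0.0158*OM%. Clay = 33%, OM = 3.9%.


WP = 0.026 + 0.005*33 + 0.0158*3.9
   = 0.026 + 0.1650 + 0.0616
   = 0.2526


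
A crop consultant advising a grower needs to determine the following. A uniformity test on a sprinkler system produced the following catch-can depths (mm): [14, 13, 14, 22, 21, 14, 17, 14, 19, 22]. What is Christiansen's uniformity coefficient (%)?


xbar = 170 / 10 = 17
sum|xi - xbar| = 32
CU = 100 * (1 - 32 / (10 * 17))
   = 100 * (1 - 0.1882)
   = 81.18%


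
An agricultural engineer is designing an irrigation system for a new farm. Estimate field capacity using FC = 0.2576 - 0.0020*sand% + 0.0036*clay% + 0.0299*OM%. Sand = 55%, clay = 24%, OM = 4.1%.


FC = 0.2576 - 0.0020*55 + 0.0036*24 + 0.0299*4.1
   = 0.2576 - 0.1100 + 0.0864 + 0.1226
   = 0.3566


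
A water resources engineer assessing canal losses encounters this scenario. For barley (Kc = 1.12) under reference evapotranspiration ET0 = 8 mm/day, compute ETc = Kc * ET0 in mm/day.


ETc = Kc * ET0
    = 1.12 * 8
    = 8.96 mm/day


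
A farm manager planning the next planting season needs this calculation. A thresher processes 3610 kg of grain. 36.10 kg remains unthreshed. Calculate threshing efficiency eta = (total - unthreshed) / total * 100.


eta = (total - unthreshed) / total * 100
    = (3610 - 36.10) / 3610 * 100
    = 3573.90 / 3610 * 100
    = 99%


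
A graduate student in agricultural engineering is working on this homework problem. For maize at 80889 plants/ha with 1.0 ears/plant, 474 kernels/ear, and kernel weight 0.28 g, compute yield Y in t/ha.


Y = density * ears * kernels * kw
  = 80889 * 1.0 * 474 * 0.28 g/ha
  = 10735588.08 g/ha
  = 10735.59 kg/ha = 10.74 t/ha


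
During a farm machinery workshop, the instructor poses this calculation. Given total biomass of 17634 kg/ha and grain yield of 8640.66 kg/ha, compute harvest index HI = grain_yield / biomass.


HI = grain_yield / biomass
   = 8640.66 / 17634
   = 0.49


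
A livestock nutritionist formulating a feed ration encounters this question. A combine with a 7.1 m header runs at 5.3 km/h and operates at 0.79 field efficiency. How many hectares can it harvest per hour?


C = w * v * eta_f / 10
  = 7.1 * 5.3 * 0.79 / 10
  = 29.73 / 10
  = 2.97 ha/h


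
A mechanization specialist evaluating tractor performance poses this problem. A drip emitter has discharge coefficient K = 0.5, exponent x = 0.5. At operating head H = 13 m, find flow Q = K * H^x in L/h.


Q = K * H^x
  = 0.5 * 13^0.5
  = 0.5 * 3.6056
  = 1.80 L/h


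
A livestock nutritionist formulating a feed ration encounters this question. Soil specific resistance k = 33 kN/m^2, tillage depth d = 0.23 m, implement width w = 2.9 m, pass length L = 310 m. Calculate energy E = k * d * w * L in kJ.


E = k * d * w * L
  = 33 * 0.23 * 2.9 * 310
  = 6823.41 kJ


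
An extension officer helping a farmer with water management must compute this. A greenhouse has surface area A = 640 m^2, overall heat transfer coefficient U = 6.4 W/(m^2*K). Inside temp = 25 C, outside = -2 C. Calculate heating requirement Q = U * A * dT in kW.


dT = 25 - (-2) = 27 K
Q = U * A * dT
  = 6.4 * 640 * 27
  = 110592 W = 110.59 kW


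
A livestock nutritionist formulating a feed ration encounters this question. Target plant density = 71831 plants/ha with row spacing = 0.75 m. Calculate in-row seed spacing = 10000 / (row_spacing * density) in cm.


spacing = 10000 / (row_sp * density)
        = 10000 / (0.75 * 71831)
        = 10000 / 53873.25
        = 0.18562 m = 18.56 cm


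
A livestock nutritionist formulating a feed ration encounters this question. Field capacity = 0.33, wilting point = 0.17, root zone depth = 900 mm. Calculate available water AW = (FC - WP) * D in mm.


AW = (FC - WP) * D
   = (0.33 - 0.17) * 900
   = 0.16 * 900
   = 144 mm


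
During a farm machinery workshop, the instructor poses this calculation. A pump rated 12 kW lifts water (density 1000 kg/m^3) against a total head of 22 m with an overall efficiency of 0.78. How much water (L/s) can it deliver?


Q = (P * 1000 * eta) / (rho * g * H)
  = (12 * 1000 * 0.78) / (1000 * 9.81 * 22)
  = 9360 / 215820
  = 0.04337 m^3/s = 43.37 L/s


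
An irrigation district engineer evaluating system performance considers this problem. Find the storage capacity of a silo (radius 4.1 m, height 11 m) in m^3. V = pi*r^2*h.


V = pi * r^2 * h
  = pi * 4.1^2 * 11
  = pi * 16.81 * 11
  = 580.91 m^3


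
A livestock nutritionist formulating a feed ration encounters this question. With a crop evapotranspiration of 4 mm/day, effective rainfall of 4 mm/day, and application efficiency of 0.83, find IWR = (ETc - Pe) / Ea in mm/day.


IWR = (ETc - Pe) / Ea
    = (4 - 4) / 0.83
    = 0 / 0.83
    = 0 mm/day


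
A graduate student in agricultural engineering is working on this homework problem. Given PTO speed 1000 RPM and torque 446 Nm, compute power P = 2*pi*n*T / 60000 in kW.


P = 2*pi*n*T / 60000
  = 2*pi * 1000 * 446 / 60000
  = 2802300.65 / 60000
  = 46.71 kW


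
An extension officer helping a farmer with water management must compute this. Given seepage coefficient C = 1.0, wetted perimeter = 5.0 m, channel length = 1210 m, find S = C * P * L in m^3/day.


S = C * P * L
  = 1.0 * 5.0 * 1210
  = 6050 m^3/day


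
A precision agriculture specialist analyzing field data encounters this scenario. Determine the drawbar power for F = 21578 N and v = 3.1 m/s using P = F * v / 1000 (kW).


P = F * v / 1000
  = 21578 * 3.1 / 1000
  = 66891.80 / 1000
  = 66.89 kW


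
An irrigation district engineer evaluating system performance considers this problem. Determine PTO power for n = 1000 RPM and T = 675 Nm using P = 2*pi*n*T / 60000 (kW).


P = 2*pi*n*T / 60000
  = 2*pi * 1000 * 675 / 60000
  = 4241150.08 / 60000
  = 70.69 kW


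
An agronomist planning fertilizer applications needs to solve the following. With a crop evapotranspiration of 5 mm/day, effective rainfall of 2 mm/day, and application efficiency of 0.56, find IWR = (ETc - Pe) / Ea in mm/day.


IWR = (ETc - Pe) / Ea
    = (5 - 2) / 0.56
    = 3 / 0.56
    = 5.36 mm/day


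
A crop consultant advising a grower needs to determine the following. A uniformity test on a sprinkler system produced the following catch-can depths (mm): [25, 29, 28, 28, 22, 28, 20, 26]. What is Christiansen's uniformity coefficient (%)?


xbar = 206 / 8 = 25.750
sum|xi - xbar| = 20.500
CU = 100 * (1 - 20.500 / (8 * 25.750))
   = 100 * (1 - 0.0995)
   = 90.05%


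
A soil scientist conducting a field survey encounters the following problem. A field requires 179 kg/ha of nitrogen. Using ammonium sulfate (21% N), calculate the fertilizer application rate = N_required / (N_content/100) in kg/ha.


Rate = N_required / (N_content / 100)
     = 179 / (21 / 100)
     = 179 / 0.21
     = 852.38 kg/ha


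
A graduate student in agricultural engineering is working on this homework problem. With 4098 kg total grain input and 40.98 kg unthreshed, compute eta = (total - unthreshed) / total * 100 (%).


eta = (total - unthreshed) / total * 100
    = (4098 - 40.98) / 4098 * 100
    = 4057.02 / 4098 * 100
    = 99%


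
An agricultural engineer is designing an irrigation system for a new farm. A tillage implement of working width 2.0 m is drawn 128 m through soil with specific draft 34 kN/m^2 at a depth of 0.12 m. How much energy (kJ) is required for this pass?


E = k * d * w * L
  = 34 * 0.12 * 2.0 * 128
  = 1044.48 kJ


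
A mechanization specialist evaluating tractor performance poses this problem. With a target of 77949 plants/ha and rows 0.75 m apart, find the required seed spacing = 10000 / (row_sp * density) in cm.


spacing = 10000 / (row_sp * density)
        = 10000 / (0.75 * 77949)
        = 10000 / 58461.75
        = 0.17105 m = 17.11 cm
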